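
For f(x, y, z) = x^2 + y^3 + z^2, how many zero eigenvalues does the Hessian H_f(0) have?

1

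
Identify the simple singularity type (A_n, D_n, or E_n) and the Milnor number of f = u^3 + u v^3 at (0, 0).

The Hessian of f at 0 has rank 0. Corank 2; j^3 = u^3 is a perfect cube, so E-series; the 4-jet and mu = 7 give E_7.

Type E_{7}, Milnor number mu = 7.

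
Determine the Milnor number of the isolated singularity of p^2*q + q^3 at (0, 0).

4

The Hessian of f at 0 has rank 0. Corank 2; j^3 = q*(p^2 + q^2) splits into three distinct lines over C (the quadratic factor has nonzero discriminant), so D_4.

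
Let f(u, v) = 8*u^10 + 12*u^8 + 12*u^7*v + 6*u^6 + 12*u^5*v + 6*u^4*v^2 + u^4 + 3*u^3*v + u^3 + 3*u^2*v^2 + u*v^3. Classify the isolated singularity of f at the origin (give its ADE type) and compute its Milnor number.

The Hessian of f at 0 has rank 0. Corank 2; j^3 = u^3 is a perfect cube, so E-series; the 4-jet and mu = 7 give E_7.

Type E_7, Milnor number mu = 7.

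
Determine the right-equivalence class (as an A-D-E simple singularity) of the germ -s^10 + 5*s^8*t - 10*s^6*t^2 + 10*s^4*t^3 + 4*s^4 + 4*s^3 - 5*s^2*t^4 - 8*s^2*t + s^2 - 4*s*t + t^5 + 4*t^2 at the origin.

A4

The Hessian of f at 0 is [[2, -4], [-4, 8]] with rank 1, so corank 1. A Groebner basis of the Jacobian ideal J(f) in C{s,t} is {-s/64 + t^3 - t^2/8 + t/32, s^2 + s/2 - t, s*t + s/8 - t^2 - t/4}; counting standard monomials gives mu = 4. Corank 1: A-series; mu = 4 gives A_4.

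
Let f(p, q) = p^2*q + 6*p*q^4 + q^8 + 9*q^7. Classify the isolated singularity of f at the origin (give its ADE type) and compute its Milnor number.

The Hessian of f at 0 has rank 0. Corank 2; j^3 = p^2*q has shape L^2 M (L != M), so D-series; mu = 9 gives D_9.

Type D_{9}, Milnor number mu = 9.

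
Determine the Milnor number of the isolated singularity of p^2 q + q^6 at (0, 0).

The Hessian of f at 0 has rank 0. Corank 2; j^3 = p^2*q has shape L^2 M (L != M), so D-series; mu = 7 gives D_7.

7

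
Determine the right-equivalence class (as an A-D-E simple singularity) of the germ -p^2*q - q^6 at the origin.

The Hessian of f at 0 has rank 0. Corank 2; j^3 = -p^2*q has shape L^2 M (L != M), so D-series; mu = 7 gives D_7.

D7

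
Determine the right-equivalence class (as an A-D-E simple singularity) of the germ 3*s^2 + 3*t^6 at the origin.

A5

The Hessian of f at 0 has rank 1. Corank 1: A-series; mu = 5 gives A_5.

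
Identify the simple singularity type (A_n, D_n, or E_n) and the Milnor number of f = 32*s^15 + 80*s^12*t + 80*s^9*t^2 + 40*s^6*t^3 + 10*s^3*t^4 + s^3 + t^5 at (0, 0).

Type E8, Milnor number mu = 8.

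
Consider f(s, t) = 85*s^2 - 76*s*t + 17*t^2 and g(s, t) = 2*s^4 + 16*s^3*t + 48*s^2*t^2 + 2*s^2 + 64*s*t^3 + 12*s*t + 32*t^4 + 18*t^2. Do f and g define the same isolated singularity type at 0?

No.

The Hessian of f at 0 has rank 2. Corank 0: nondegenerate Morse point, so A_1. The Hessian of g at 0 has rank 1. Corank 1: A-series; mu = 3 gives A_3. f is A_1 but g is A_3, hence not right-equivalent.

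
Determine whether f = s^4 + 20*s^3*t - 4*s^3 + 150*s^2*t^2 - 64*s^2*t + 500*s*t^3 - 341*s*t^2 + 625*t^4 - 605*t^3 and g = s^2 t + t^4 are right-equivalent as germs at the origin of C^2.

The Hessian of f at 0 has rank 0. Corank 2; j^3 = -(s + 5*t)*(2*s + 11*t)^2 has shape L^2 M (L != M), so D-series; mu = 5 gives D_5. The Hessian of g at 0 has rank 0. Corank 2; j^3 = s^2*t has shape L^2 M (L != M), so D-series; mu = 5 gives D_5. Both have type D_5, hence right-equivalent.

Yes.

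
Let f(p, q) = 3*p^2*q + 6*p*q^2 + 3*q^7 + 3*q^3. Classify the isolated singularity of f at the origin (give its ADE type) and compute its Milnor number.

Type D8, Milnor number mu = 8.

The Hessian of f at 0 has rank 0. Corank 2; j^3 = 3*q*(p + q)^2 has shape L^2 M (L != M), so D-series; mu = 8 gives D_8.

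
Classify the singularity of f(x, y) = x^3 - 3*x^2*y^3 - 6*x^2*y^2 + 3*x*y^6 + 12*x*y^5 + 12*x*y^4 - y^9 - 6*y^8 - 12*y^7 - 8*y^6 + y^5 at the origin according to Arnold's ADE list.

The Hessian of f at 0 has rank 0. Corank 2; j^3 = x^3 is a perfect cube, so E-series; the 5-jet and mu = 8 give E_8.

E_8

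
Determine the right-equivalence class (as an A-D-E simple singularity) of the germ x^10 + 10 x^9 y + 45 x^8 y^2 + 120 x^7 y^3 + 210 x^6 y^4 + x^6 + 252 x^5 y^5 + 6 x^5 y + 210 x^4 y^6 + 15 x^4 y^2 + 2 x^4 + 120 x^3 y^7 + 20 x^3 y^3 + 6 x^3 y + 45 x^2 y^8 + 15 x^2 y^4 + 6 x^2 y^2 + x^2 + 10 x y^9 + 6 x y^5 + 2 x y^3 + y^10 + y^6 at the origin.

A_{9}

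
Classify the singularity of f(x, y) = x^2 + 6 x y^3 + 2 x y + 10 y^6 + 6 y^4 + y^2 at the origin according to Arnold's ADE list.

The Hessian of f at 0 is [[2, 2], [2, 2]] with rank 1, so corank 1. A Groebner basis of the Jacobian ideal J(f) in C{x,y} is {x*y^2 - x/3 - y/3, x/3 + y^3 + y/3, x^2 + 2*x*y + y^2}; counting standard monomials gives mu = 5. Corank 1: A-series; mu = 5 gives A_5.

A5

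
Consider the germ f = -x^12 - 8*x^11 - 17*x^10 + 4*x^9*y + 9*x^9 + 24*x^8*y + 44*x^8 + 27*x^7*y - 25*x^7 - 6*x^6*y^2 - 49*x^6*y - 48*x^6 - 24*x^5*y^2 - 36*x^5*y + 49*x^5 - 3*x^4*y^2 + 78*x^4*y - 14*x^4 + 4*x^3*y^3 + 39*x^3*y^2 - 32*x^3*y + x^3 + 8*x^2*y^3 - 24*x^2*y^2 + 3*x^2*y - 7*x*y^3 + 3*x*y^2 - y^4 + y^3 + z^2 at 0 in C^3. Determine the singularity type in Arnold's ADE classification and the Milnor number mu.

The Hessian of f at 0 has rank 1. Corank 2; j^3 = (x + y)^3 is a perfect cube, so E-series; the 4-jet and mu = 7 give E_7.

Type E_{7}, Milnor number mu = 7.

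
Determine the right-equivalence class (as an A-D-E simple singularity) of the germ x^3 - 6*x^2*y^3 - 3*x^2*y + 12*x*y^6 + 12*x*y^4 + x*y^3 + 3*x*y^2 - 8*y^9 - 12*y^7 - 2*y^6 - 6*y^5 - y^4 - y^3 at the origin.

The Hessian of f at 0 is [[0, 0], [0, 0]] with rank 0, so corank 2. A Groebner basis of the Jacobian ideal J(f) in C{x,y} is {x^3 - 3*x^2*y - 6*x^2 + 12*x*y - 6*y^2, 3*x^2 + x*y^2 - 6*x*y + 3*y^2, 3*x^2 - 6*x*y + y^3 + 3*y^2}; counting standard monomials gives mu = 7. Corank 2; j^3 = (x - y)^3 is a perfect cube, so E-series; the 4-jet and mu = 7 give E_7.

E7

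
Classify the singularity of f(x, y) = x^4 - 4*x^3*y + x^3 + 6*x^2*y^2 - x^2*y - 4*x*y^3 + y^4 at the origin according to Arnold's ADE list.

D_{5}

The Hessian of f at 0 has rank 0. Corank 2; j^3 = x^2*(x - y) has shape L^2 M (L != M), so D-series; mu = 5 gives D_5.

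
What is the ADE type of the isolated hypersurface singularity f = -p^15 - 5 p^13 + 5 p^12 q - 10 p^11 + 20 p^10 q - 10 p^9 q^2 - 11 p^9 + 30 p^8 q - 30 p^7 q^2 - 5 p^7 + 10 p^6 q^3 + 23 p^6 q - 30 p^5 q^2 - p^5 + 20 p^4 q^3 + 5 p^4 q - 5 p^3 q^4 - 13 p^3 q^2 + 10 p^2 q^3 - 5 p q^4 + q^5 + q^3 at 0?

E_8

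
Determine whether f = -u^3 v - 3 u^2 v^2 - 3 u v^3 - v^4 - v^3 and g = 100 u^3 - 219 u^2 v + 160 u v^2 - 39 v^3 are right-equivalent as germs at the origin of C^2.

The Hessian of f at 0 has rank 0. Corank 2; j^3 = -v^3 is a perfect cube, so E-series; the 4-jet and mu = 7 give E_7. The Hessian of g at 0 has rank 0. Corank 2; j^3 = (4*u - 3*v)*(25*u^2 - 36*u*v + 13*v^2) splits into three distinct lines over C (the quadratic factor has nonzero discriminant), so D_4. f is E_7 but g is D_4, hence not right-equivalent.

No.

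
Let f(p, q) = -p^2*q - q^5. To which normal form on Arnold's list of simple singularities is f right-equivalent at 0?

The Hessian of f at 0 has rank 0. Corank 2; j^3 = -p^2*q has shape L^2 M (L != M), so D-series; mu = 6 gives D_6.

D_{6}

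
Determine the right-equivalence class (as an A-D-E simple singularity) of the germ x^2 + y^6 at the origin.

A_5

The Hessian of f at 0 has rank 1. Corank 1: A-series; mu = 5 gives A_5.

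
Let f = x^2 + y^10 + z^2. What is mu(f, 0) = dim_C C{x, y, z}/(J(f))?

9

The Hessian of f at 0 is [[2, 0, 0], [0, 0, 0], [0, 0, 2]] with rank 2, so corank 1. A Groebner basis of the Jacobian ideal J(f) in C{x,y,z} is {y^9, x, z}; counting standard monomials gives mu = 9. Corank 1: A-series; mu = 9 gives A_9.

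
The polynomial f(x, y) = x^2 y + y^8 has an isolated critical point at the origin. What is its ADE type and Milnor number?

Type D_9, Milnor number mu = 9.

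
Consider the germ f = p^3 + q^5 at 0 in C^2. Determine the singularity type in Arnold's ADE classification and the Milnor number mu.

Type E8, Milnor number mu = 8.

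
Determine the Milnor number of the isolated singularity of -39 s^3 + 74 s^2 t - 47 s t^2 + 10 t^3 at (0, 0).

4

The Hessian of f at 0 is [[0, 0], [0, 0]] with rank 0, so corank 2. A Groebner basis of the Jacobian ideal J(f) in C{s,t} is {t^3, s^2 - 11*t^2/23, s*t - 16*t^2/23}; counting standard monomials gives mu = 4. Corank 2; j^3 = -(3*s - 2*t)*(13*s^2 - 16*s*t + 5*t^2) splits into three distinct lines over C (the quadratic factor has nonzero discriminant), so D_4.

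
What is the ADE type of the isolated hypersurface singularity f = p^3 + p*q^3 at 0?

The Hessian of f at 0 is [[0, 0], [0, 0]] with rank 0, so corank 2. A Groebner basis of the Jacobian ideal J(f) in C{p,q} is {p^3, p*q^2, 3*p^2 + q^3}; counting standard monomials gives mu = 7. Corank 2; j^3 = p^3 is a perfect cube, so E-series; the 4-jet and mu = 7 give E_7.

E_{7}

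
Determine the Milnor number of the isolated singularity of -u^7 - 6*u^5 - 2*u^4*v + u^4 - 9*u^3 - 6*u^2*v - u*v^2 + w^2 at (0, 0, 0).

The Hessian of f at 0 has rank 1. Corank 2; j^3 = -u*(3*u + v)^2 has shape L^2 M (L != M), so D-series; mu = 5 gives D_5.

5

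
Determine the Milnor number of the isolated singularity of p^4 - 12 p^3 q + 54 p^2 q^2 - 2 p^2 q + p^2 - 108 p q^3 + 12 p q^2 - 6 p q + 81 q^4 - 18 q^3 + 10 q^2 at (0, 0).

1

The Hessian of f at 0 has rank 2. Corank 0: nondegenerate Morse point, so A_1.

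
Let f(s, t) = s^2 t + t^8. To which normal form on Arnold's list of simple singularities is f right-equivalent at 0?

D_{9}

The Hessian of f at 0 is [[0, 0], [0, 0]] with rank 0, so corank 2. A Groebner basis of the Jacobian ideal J(f) in C{s,t} is {s^2/8 + t^7, s^3, s*t}; counting standard monomials gives mu = 9. Corank 2; j^3 = s^2*t has shape L^2 M (L != M), so D-series; mu = 9 gives D_9.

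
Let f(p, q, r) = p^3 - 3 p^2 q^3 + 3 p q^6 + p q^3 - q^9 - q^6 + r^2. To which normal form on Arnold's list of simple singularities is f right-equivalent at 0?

E_{7}

The Hessian of f at 0 is [[0, 0, 0], [0, 0, 0], [0, 0, 2]] with rank 1, so corank 2. A Groebner basis of the Jacobian ideal J(f) in C{p,q,r} is {p^3, p*q^2, 3*p^2 + q^3, r}; counting standard monomials gives mu = 7. Corank 2; j^3 = p^3 is a perfect cube, so E-series; the 4-jet and mu = 7 give E_7.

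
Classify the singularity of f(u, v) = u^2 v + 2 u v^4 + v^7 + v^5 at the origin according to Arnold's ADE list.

D_{6}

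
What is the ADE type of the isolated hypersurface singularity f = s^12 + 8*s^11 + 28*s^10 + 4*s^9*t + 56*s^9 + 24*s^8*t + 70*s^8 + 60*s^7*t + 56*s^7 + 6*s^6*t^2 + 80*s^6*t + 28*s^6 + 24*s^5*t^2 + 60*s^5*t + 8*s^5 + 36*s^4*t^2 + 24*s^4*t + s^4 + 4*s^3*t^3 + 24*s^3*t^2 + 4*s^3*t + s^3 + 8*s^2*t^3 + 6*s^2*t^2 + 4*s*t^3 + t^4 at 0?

The Hessian of f at 0 has rank 0. Corank 2; j^3 = s^3 is a perfect cube, so E-series; the 4-jet and mu = 6 give E_6.

E_6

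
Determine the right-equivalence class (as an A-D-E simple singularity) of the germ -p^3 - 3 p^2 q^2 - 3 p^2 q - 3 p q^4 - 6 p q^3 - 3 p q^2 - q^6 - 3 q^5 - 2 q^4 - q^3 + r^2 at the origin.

The Hessian of f at 0 has rank 1. Corank 2; j^3 = -(p + q)^3 is a perfect cube, so E-series; the 4-jet and mu = 6 give E_6.

E_{6}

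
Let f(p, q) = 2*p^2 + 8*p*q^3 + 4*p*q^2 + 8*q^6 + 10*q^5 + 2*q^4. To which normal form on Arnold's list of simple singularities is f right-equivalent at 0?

A_4

The Hessian of f at 0 is [[4, 0], [0, 0]] with rank 1, so corank 1. A Groebner basis of the Jacobian ideal J(f) in C{p,q} is {p/2 + q^3 + q^2/2, p^2, p*q - p/2 - q^2/2}; counting standard monomials gives mu = 4. Corank 1: A-series; mu = 4 gives A_4.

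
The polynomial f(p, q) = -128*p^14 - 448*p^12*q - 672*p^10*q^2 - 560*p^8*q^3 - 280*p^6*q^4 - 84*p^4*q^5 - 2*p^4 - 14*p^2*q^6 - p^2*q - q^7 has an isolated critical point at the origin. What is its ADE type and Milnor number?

The Hessian of f at 0 has rank 0. Corank 2; j^3 = -p^2*q has shape L^2 M (L != M), so D-series; mu = 8 gives D_8.

Type D8, Milnor number mu = 8.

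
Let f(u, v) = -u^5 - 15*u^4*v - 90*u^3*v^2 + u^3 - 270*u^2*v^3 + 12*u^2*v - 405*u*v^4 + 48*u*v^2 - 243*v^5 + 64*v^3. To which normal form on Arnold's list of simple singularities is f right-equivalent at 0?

E_8

The Hessian of f at 0 is [[0, 0], [0, 0]] with rank 0, so corank 2. A Groebner basis of the Jacobian ideal J(f) in C{u,v} is {v^5, u*v^3 + 15*v^4/4, u^2 + 8*u*v + 16*v^2}; counting standard monomials gives mu = 8. Corank 2; j^3 = (u + 4*v)^3 is a perfect cube, so E-series; the 5-jet and mu = 8 give E_8.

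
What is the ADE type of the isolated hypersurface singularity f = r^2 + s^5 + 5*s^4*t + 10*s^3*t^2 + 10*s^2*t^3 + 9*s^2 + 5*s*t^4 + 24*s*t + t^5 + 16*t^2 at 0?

A_{4}

The Hessian of f at 0 has rank 2. Corank 1: A-series; mu = 4 gives A_4.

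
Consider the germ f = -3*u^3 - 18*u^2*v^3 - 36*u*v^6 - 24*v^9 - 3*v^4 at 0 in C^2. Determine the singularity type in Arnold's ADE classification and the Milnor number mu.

Type E_{6}, Milnor number mu = 6.

The Hessian of f at 0 has rank 0. Corank 2; j^3 = -3*u^3 is a perfect cube, so E-series; the 4-jet and mu = 6 give E_6.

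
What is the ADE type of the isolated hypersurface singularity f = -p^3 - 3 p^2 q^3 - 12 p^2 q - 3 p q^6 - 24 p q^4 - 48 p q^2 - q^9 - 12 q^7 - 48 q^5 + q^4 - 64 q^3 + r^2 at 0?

E_{6}

The Hessian of f at 0 has rank 1. Corank 2; j^3 = -(p + 4*q)^3 is a perfect cube, so E-series; the 4-jet and mu = 6 give E_6.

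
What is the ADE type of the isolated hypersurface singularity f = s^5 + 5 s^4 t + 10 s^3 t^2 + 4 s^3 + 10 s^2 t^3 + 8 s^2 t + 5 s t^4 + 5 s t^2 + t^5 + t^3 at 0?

The Hessian of f at 0 is [[0, 0], [0, 0]] with rank 0, so corank 2. A Groebner basis of the Jacobian ideal J(f) in C{s,t} is {-32*s*t/5 + t^4 - 16*t^2/5, s*t^2 + t^3/2, s^2 + 3*s*t/2 + t^2/2}; counting standard monomials gives mu = 6. Corank 2; j^3 = (s + t)*(2*s + t)^2 has shape L^2 M (L != M), so D-series; mu = 6 gives D_6.

D_{6}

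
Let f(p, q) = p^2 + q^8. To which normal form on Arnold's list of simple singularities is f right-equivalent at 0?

The Hessian of f at 0 has rank 1. Corank 1: A-series; mu = 7 gives A_7.

A7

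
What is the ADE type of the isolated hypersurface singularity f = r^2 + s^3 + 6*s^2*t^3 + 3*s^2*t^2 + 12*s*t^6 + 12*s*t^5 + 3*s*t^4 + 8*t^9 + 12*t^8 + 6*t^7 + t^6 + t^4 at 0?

The Hessian of f at 0 is [[0, 0, 0], [0, 0, 0], [0, 0, 2]] with rank 1, so corank 2. A Groebner basis of the Jacobian ideal J(f) in C{s,t,r} is {s^3, s^2*t, s^2/2 + s*t^2, t^3, r}; counting standard monomials gives mu = 6. Corank 2; j^3 = s^3 is a perfect cube, so E-series; the 4-jet and mu = 6 give E_6.

E_{6}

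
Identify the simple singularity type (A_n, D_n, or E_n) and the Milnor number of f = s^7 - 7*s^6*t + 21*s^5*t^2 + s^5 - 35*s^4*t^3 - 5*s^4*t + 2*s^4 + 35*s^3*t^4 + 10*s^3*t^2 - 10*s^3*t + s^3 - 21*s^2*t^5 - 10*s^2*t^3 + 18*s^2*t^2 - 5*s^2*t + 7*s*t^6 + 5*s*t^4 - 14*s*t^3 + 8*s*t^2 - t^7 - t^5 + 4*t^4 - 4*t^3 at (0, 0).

Type D8, Milnor number mu = 8.

The Hessian of f at 0 has rank 0. Corank 2; j^3 = (s - 2*t)^2*(s - t) has shape L^2 M (L != M), so D-series; mu = 8 gives D_8.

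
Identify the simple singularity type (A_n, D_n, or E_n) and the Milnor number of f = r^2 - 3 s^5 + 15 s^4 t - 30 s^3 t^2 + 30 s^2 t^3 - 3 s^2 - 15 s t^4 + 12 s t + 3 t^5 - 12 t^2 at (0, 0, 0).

Type A_{4}, Milnor number mu = 4.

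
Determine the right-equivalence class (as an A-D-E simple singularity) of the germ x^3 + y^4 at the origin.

The Hessian of f at 0 is [[0, 0], [0, 0]] with rank 0, so corank 2. A Groebner basis of the Jacobian ideal J(f) in C{x,y} is {y^3, x^2}; counting standard monomials gives mu = 6. Corank 2; j^3 = x^3 is a perfect cube, so E-series; the 4-jet and mu = 6 give E_6.

E_6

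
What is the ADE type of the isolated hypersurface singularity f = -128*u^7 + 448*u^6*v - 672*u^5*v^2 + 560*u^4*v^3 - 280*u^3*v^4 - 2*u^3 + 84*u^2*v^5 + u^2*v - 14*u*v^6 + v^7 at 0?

The Hessian of f at 0 has rank 0. Corank 2; j^3 = -u^2*(2*u - v) has shape L^2 M (L != M), so D-series; mu = 8 gives D_8.

D_8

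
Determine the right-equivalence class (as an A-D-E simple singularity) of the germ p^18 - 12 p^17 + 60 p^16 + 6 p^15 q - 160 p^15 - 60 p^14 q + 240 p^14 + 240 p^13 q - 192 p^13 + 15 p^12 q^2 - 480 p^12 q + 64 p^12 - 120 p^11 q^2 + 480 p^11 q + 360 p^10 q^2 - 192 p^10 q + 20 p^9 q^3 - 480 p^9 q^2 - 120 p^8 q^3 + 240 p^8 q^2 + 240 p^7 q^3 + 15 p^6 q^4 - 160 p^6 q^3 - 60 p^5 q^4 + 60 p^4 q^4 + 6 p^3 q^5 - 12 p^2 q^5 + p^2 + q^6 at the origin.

The Hessian of f at 0 has rank 1. Corank 1: A-series; mu = 5 gives A_5.

A_{5}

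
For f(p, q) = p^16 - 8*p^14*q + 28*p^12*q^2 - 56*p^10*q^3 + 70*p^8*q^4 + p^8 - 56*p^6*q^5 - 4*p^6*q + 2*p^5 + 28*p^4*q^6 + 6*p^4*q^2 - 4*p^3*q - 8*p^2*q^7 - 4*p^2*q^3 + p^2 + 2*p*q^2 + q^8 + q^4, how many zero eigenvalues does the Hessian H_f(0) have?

1

The Hessian at 0 is [[2, 0], [0, 0]] of rank 1; hence corank 1.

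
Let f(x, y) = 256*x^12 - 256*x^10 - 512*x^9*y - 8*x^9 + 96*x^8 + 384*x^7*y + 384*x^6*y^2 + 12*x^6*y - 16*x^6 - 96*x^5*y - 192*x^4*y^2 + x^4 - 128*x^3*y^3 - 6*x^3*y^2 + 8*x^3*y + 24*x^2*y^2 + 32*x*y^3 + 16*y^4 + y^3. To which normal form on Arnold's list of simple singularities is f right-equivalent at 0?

The Hessian of f at 0 is [[0, 0], [0, 0]] with rank 0, so corank 2. A Groebner basis of the Jacobian ideal J(f) in C{x,y} is {x^3 + 6*x^2*y, y^2}; counting standard monomials gives mu = 6. Corank 2; j^3 = y^3 is a perfect cube, so E-series; the 4-jet and mu = 6 give E_6.

E6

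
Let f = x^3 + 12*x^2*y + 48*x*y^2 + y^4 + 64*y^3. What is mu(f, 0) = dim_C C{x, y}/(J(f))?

The Hessian of f at 0 is [[0, 0], [0, 0]] with rank 0, so corank 2. A Groebner basis of the Jacobian ideal J(f) in C{x,y} is {y^3, x^2 + 8*x*y + 16*y^2}; counting standard monomials gives mu = 6. Corank 2; j^3 = (x + 4*y)^3 is a perfect cube, so E-series; the 4-jet and mu = 6 give E_6.

6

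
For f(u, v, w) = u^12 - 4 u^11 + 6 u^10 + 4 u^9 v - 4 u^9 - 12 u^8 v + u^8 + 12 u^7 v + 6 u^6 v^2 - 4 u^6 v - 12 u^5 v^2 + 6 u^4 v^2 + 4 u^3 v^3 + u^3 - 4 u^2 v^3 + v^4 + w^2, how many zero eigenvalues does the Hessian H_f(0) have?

2

The Hessian at 0 is [[0, 0, 0], [0, 0, 0], [0, 0, 2]] of rank 1; hence corank 2.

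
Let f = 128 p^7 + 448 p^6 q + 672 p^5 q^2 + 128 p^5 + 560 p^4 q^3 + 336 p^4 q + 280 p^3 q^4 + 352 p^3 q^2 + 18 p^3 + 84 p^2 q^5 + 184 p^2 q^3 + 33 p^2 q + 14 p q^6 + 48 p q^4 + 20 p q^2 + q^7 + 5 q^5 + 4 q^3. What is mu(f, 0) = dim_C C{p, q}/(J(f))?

6

The Hessian of f at 0 has rank 0. Corank 2; j^3 = (2*p + q)*(3*p + 2*q)^2 has shape L^2 M (L != M), so D-series; mu = 6 gives D_6.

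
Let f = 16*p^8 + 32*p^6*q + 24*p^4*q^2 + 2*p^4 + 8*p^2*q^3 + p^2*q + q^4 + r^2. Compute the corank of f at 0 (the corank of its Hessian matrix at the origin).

The Hessian at 0 is [[0, 0, 0], [0, 0, 0], [0, 0, 2]] of rank 1; hence corank 2.

2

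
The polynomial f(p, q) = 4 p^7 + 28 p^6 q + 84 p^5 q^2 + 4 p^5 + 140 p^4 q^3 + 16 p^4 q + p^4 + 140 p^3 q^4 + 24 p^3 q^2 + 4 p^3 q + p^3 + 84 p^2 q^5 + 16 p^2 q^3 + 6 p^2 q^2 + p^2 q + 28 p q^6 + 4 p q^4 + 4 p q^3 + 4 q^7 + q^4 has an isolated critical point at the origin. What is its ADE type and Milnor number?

Type D_5, Milnor number mu = 5.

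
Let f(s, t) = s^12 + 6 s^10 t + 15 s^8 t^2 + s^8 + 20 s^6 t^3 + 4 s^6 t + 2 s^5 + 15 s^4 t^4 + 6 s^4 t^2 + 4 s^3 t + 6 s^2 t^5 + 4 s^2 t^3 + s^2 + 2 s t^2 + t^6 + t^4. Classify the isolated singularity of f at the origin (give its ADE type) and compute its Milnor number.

The Hessian of f at 0 has rank 1. Corank 1: A-series; mu = 5 gives A_5.

Type A5, Milnor number mu = 5.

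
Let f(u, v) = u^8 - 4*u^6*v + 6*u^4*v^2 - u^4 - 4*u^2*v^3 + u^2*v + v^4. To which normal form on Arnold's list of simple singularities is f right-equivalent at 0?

The Hessian of f at 0 has rank 0. Corank 2; j^3 = u^2*v has shape L^2 M (L != M), so D-series; mu = 5 gives D_5.

D5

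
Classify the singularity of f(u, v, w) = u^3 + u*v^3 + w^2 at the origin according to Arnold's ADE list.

E7

The Hessian of f at 0 has rank 1. Corank 2; j^3 = u^3 is a perfect cube, so E-series; the 4-jet and mu = 7 give E_7.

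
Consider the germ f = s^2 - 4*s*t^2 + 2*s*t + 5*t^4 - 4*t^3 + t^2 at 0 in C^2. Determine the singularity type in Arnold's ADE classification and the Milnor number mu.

Type A_3, Milnor number mu = 3.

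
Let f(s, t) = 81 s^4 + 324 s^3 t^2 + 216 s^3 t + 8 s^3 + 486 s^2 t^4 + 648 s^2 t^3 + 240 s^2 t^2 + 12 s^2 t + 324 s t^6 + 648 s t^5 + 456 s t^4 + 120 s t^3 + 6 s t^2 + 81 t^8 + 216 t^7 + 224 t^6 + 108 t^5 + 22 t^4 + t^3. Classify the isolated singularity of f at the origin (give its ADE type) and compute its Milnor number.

Type E6, Milnor number mu = 6.

The Hessian of f at 0 is [[0, 0], [0, 0]] with rank 0, so corank 2. A Groebner basis of the Jacobian ideal J(f) in C{s,t} is {s^3 + 3*s^2/2 + 3*s*t/2 + 3*t^2/8, s^2*t - 11*s^2/4 - 11*s*t/4 - 11*t^2/16, 5*s^2 + s*t^2 + 5*s*t + 5*t^2/4, -9*s^2 - 9*s*t + t^3 - 9*t^2/4}; counting standard monomials gives mu = 6. Corank 2; j^3 = (2*s + t)^3 is a perfect cube, so E-series; the 4-jet and mu = 6 give E_6.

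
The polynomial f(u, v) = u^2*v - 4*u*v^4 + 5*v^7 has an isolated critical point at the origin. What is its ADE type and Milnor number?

The Hessian of f at 0 has rank 0. Corank 2; j^3 = u^2*v has shape L^2 M (L != M), so D-series; mu = 8 gives D_8.

Type D8, Milnor number mu = 8.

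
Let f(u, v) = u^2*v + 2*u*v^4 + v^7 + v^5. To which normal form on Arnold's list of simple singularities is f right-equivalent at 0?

D_{6}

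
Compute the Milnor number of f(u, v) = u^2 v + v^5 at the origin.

6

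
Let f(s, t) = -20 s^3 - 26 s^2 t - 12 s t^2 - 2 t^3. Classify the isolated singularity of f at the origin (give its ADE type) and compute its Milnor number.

The Hessian of f at 0 has rank 0. Corank 2; j^3 = -2*(2*s + t)*(5*s^2 + 4*s*t + t^2) splits into three distinct lines over C (the quadratic factor has nonzero discriminant), so D_4.

Type D_4, Milnor number mu = 4.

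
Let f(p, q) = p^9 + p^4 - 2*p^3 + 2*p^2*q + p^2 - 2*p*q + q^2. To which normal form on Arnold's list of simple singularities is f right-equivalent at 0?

The Hessian of f at 0 has rank 1. Corank 1: A-series; mu = 8 gives A_8.

A_8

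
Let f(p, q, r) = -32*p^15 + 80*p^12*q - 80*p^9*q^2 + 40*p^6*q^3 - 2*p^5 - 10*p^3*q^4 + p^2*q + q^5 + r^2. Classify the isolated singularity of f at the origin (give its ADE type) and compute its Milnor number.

Type D_{6}, Milnor number mu = 6.

The Hessian of f at 0 is [[0, 0, 0], [0, 0, 0], [0, 0, 2]] with rank 1, so corank 2. A Groebner basis of the Jacobian ideal J(f) in C{p,q,r} is {p^2/5 + q^4, p^3, p*q, r}; counting standard monomials gives mu = 6. Corank 2; j^3 = p^2*q has shape L^2 M (L != M), so D-series; mu = 6 gives D_6.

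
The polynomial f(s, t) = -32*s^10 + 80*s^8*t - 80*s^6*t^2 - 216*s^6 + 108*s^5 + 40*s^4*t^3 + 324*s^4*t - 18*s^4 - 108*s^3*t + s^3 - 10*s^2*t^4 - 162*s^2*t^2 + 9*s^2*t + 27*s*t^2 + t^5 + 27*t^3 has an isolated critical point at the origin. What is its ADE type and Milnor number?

Type E8, Milnor number mu = 8.

The Hessian of f at 0 has rank 0. Corank 2; j^3 = (s + 3*t)^3 is a perfect cube, so E-series; the 5-jet and mu = 8 give E_8.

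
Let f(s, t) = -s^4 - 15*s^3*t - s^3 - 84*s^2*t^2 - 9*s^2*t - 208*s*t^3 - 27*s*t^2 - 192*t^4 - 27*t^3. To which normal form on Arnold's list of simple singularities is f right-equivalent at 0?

E_{7}

The Hessian of f at 0 has rank 0. Corank 2; j^3 = -(s + 3*t)^3 is a perfect cube, so E-series; the 4-jet and mu = 7 give E_7.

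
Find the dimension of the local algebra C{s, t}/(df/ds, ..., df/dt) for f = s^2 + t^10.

9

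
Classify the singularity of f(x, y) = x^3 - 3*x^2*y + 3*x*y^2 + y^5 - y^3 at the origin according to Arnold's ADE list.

The Hessian of f at 0 has rank 0. Corank 2; j^3 = (x - y)^3 is a perfect cube, so E-series; the 5-jet and mu = 8 give E_8.

E8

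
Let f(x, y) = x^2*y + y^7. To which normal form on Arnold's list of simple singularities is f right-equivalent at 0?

D8

The Hessian of f at 0 is [[0, 0], [0, 0]] with rank 0, so corank 2. A Groebner basis of the Jacobian ideal J(f) in C{x,y} is {x^2/7 + y^6, x^3, x*y}; counting standard monomials gives mu = 8. Corank 2; j^3 = x^2*y has shape L^2 M (L != M), so D-series; mu = 8 gives D_8.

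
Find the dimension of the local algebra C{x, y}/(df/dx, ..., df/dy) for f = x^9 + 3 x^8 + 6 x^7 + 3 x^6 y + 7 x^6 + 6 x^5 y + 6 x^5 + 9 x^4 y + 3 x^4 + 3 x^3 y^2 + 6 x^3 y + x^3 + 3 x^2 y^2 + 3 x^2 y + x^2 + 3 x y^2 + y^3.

2

The Hessian of f at 0 has rank 1. Corank 1: A-series; mu = 2 gives A_2.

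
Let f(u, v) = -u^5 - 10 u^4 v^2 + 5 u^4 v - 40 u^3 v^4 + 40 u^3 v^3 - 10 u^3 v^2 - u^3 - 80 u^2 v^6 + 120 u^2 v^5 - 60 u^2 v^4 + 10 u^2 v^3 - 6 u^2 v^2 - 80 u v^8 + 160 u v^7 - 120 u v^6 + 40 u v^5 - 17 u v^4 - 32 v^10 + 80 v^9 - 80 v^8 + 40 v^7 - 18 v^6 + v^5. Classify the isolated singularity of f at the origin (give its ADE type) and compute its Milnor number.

Type E_{8}, Milnor number mu = 8.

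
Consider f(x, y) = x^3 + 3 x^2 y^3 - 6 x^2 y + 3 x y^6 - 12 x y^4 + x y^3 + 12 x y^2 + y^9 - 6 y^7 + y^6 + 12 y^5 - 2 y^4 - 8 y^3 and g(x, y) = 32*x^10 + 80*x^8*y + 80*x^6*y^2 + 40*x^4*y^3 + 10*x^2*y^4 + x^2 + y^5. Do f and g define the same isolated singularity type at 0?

No.

The Hessian of f at 0 is [[0, 0], [0, 0]] with rank 0, so corank 2. A Groebner basis of the Jacobian ideal J(f) in C{x,y} is {x^3 - 6*x^2*y - 48*x^2 + 192*x*y - 192*y^2, 6*x^2 + x*y^2 - 24*x*y + 24*y^2, 3*x^2 - 12*x*y + y^3 + 12*y^2}; counting standard monomials gives mu = 7. Corank 2; j^3 = (x - 2*y)^3 is a perfect cube, so E-series; the 4-jet and mu = 7 give E_7. The Hessian of g at 0 is [[2, 0], [0, 0]] with rank 1, so corank 1. A Groebner basis of the Jacobian ideal J(g) in C{x,y} is {y^4, x}; counting standard monomials gives mu = 4. Corank 1: A-series; mu = 4 gives A_4. f is E_7 but g is A_4, hence not right-equivalent.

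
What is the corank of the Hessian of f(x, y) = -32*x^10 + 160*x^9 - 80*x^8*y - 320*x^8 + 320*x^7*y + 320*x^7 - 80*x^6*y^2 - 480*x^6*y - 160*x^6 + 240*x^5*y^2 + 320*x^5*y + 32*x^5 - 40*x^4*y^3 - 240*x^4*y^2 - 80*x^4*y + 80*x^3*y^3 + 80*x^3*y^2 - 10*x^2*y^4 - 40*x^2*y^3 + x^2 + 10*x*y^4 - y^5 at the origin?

1

The Hessian at 0 is [[2, 0], [0, 0]] of rank 1; hence corank 1.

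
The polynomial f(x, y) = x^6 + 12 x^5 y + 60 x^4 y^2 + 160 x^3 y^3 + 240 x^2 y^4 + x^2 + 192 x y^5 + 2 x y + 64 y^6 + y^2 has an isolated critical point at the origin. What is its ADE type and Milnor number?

The Hessian of f at 0 has rank 1. Corank 1: A-series; mu = 5 gives A_5.

Type A5, Milnor number mu = 5.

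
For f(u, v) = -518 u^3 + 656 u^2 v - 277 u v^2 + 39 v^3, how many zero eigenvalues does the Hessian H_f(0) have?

Hessian at 0 has rank 0.

2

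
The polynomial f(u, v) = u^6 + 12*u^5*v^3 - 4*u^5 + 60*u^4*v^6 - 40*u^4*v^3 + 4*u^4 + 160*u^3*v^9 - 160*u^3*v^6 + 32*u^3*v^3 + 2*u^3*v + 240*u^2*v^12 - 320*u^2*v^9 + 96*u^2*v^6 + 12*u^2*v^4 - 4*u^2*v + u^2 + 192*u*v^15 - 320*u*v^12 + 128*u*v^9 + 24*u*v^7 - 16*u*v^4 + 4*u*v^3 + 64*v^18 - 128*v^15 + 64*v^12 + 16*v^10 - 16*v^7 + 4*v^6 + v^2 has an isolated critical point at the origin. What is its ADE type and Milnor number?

Type A_1, Milnor number mu = 1.

The Hessian of f at 0 is [[2, 0], [0, 2]] with rank 2, so corank 0. A Groebner basis of the Jacobian ideal J(f) in C{u,v} is {u, v}; counting standard monomials gives mu = 1. Corank 0: nondegenerate Morse point, so A_1.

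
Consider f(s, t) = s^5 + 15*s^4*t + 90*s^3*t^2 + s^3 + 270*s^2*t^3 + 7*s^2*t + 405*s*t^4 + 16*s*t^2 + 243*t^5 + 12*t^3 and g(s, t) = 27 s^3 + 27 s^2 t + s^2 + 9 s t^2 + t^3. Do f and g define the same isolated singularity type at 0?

The Hessian of f at 0 has rank 0. Corank 2; j^3 = (s + 2*t)^2*(s + 3*t) has shape L^2 M (L != M), so D-series; mu = 6 gives D_6. The Hessian of g at 0 has rank 1. Corank 1: A-series; mu = 2 gives A_2. f is D_6 but g is A_2, hence not right-equivalent.

No.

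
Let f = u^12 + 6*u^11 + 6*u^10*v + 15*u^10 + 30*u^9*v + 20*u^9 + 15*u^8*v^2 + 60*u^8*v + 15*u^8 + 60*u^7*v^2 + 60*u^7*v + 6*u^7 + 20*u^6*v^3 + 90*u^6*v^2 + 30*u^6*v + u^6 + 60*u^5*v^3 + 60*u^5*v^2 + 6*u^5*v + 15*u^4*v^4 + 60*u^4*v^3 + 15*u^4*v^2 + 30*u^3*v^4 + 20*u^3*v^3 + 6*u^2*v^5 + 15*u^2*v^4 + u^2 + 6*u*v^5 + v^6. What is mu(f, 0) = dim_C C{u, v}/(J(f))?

The Hessian of f at 0 has rank 1. Corank 1: A-series; mu = 5 gives A_5.

5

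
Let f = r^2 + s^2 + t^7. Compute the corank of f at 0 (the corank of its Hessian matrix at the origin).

1

Hessian at 0 has rank 2.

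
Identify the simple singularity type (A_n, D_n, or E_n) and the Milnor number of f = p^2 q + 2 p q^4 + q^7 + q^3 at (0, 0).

Type D_4, Milnor number mu = 4.

The Hessian of f at 0 has rank 0. Corank 2; j^3 = q*(p^2 + q^2) splits into three distinct lines over C (the quadratic factor has nonzero discriminant), so D_4.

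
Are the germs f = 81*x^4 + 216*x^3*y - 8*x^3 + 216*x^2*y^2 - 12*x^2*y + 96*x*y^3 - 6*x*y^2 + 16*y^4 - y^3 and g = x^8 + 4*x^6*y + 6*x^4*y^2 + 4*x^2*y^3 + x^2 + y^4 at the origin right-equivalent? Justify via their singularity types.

The Hessian of f at 0 is [[0, 0], [0, 0]] with rank 0, so corank 2. A Groebner basis of the Jacobian ideal J(f) in C{x,y} is {y^4, x*y^2 + 5*y^3/9, x^2 + x*y + y^2/4}; counting standard monomials gives mu = 6. Corank 2; j^3 = -(2*x + y)^3 is a perfect cube, so E-series; the 4-jet and mu = 6 give E_6. The Hessian of g at 0 is [[2, 0], [0, 0]] with rank 1, so corank 1. A Groebner basis of the Jacobian ideal J(g) in C{x,y} is {y^3, x}; counting standard monomials gives mu = 3. Corank 1: A-series; mu = 3 gives A_3. f is E_6 but g is A_3, hence not right-equivalent.

No.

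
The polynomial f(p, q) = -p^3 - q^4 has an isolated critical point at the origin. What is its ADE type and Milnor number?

Type E_6, Milnor number mu = 6.

The Hessian of f at 0 has rank 0. Corank 2; j^3 = -p^3 is a perfect cube, so E-series; the 4-jet and mu = 6 give E_6.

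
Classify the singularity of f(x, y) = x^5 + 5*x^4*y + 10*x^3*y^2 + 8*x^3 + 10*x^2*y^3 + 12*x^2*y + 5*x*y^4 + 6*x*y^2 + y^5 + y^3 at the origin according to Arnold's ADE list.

The Hessian of f at 0 has rank 0. Corank 2; j^3 = (2*x + y)^3 is a perfect cube, so E-series; the 5-jet and mu = 8 give E_8.

E_{8}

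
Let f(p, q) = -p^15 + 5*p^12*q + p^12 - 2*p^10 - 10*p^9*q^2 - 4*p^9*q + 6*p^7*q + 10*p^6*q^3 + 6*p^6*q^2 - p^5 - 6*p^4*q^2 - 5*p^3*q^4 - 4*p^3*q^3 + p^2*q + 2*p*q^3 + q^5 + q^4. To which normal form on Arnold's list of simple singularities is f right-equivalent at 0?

D5

The Hessian of f at 0 has rank 0. Corank 2; j^3 = p^2*q has shape L^2 M (L != M), so D-series; mu = 5 gives D_5.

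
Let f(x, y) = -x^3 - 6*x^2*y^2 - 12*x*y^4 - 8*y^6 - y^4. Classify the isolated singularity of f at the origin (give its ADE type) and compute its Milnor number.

Type E_{6}, Milnor number mu = 6.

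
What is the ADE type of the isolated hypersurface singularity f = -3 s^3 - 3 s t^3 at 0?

E_7

The Hessian of f at 0 has rank 0. Corank 2; j^3 = -3*s^3 is a perfect cube, so E-series; the 4-jet and mu = 7 give E_7.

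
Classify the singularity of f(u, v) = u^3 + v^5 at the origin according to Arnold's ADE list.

The Hessian of f at 0 has rank 0. Corank 2; j^3 = u^3 is a perfect cube, so E-series; the 5-jet and mu = 8 give E_8.

E_8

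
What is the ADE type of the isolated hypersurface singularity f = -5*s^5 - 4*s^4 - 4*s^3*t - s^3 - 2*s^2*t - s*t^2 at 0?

D6

The Hessian of f at 0 is [[0, 0], [0, 0]] with rank 0, so corank 2. A Groebner basis of the Jacobian ideal J(f) in C{s,t} is {s^3 + s^2/2 + s*t/2, s^2*t - 5*s^2/2 - 9*s*t/2 - 2*t^2, 9*s^2/2 + s*t^2 + 17*s*t/2 + 4*t^2, -13*s^2/2 - 25*s*t/2 + t^3 - 6*t^2}; counting standard monomials gives mu = 6. Corank 2; j^3 = -s*(s + t)^2 has shape L^2 M (L != M), so D-series; mu = 6 gives D_6.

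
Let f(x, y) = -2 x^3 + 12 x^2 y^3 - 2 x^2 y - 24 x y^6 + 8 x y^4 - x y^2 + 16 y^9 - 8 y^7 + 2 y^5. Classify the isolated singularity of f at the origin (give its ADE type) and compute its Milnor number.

Type D_{4}, Milnor number mu = 4.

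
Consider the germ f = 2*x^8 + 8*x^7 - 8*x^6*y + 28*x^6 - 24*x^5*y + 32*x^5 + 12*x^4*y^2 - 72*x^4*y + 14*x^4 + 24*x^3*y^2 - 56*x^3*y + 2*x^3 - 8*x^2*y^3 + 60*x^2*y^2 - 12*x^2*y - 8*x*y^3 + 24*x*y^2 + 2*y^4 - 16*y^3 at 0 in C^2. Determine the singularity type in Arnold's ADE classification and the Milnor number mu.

The Hessian of f at 0 is [[0, 0], [0, 0]] with rank 0, so corank 2. A Groebner basis of the Jacobian ideal J(f) in C{x,y} is {x^3 - 3*x^2/4 + 3*x*y - 3*y^2, x^2*y - x^2/2 + 2*x*y - 2*y^2, -5*x^2/16 + x*y^2 + 5*x*y/4 - 5*y^2/4, -3*x^2/16 + 3*x*y/4 + y^3 - 3*y^2/4}; counting standard monomials gives mu = 6. Corank 2; j^3 = 2*(x - 2*y)^3 is a perfect cube, so E-series; the 4-jet and mu = 6 give E_6.

Type E6, Milnor number mu = 6.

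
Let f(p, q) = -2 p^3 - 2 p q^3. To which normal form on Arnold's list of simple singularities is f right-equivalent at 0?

The Hessian of f at 0 has rank 0. Corank 2; j^3 = -2*p^3 is a perfect cube, so E-series; the 4-jet and mu = 7 give E_7.

E_{7}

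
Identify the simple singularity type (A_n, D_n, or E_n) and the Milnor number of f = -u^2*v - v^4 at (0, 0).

Type D_{5}, Milnor number mu = 5.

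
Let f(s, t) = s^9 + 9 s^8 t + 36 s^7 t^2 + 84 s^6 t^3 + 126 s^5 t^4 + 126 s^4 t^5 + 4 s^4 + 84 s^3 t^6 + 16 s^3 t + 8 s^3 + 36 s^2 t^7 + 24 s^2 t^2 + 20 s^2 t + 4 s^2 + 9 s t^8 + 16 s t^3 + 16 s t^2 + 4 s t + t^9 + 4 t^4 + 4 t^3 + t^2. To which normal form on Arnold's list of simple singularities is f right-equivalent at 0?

The Hessian of f at 0 is [[8, 4], [4, 2]] with rank 1, so corank 1. A Groebner basis of the Jacobian ideal J(f) in C{s,t} is {-168*s*t^2 - 288*s*t - 112*s + t^5 - 5*t^4 - 128*t^3 - 172*t^2 - 56*t, s*t^3 + 5*s*t^2 + 6*s*t + 2*s + 7*t^4/8 + 7*t^3/2 + 7*t^2/2 + t, s^2 + 2*s*t + s + t^2 + t/2}; counting standard monomials gives mu = 8. Corank 1: A-series; mu = 8 gives A_8.

A_{8}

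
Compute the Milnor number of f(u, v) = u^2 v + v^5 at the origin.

6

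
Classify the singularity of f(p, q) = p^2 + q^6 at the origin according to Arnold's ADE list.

The Hessian of f at 0 has rank 1. Corank 1: A-series; mu = 5 gives A_5.

A_5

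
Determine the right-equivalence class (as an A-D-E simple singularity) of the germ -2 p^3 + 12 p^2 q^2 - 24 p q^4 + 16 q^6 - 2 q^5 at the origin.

E_{8}

The Hessian of f at 0 has rank 0. Corank 2; j^3 = -2*p^3 is a perfect cube, so E-series; the 5-jet and mu = 8 give E_8.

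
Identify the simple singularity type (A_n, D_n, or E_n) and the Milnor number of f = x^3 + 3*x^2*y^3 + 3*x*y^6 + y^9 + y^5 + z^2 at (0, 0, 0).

The Hessian of f at 0 is [[0, 0, 0], [0, 0, 0], [0, 0, 2]] with rank 1, so corank 2. A Groebner basis of the Jacobian ideal J(f) in C{x,y,z} is {x^2/2 + x*y^3, y^4, x^3, x^2*y, z}; counting standard monomials gives mu = 8. Corank 2; j^3 = x^3 is a perfect cube, so E-series; the 5-jet and mu = 8 give E_8.

Type E8, Milnor number mu = 8.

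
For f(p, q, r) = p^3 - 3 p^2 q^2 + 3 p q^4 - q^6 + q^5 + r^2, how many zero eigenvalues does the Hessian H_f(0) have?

2

The Hessian at 0 is [[0, 0, 0], [0, 0, 0], [0, 0, 2]] of rank 1; hence corank 2.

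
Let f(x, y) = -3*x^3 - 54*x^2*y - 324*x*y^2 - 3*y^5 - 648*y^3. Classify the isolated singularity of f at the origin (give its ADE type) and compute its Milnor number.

Type E_{8}, Milnor number mu = 8.

The Hessian of f at 0 is [[0, 0], [0, 0]] with rank 0, so corank 2. A Groebner basis of the Jacobian ideal J(f) in C{x,y} is {y^4, x^2 + 12*x*y + 36*y^2}; counting standard monomials gives mu = 8. Corank 2; j^3 = -3*(x + 6*y)^3 is a perfect cube, so E-series; the 5-jet and mu = 8 give E_8.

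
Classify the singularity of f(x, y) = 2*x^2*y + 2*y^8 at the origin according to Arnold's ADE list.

D_{9}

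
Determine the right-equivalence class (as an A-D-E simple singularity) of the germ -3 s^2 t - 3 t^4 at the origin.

The Hessian of f at 0 has rank 0. Corank 2; j^3 = -3*s^2*t has shape L^2 M (L != M), so D-series; mu = 5 gives D_5.

D_5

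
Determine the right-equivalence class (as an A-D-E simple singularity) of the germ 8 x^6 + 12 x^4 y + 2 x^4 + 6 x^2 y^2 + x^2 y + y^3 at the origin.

The Hessian of f at 0 has rank 0. Corank 2; j^3 = y*(x^2 + y^2) splits into three distinct lines over C (the quadratic factor has nonzero discriminant), so D_4.

D_4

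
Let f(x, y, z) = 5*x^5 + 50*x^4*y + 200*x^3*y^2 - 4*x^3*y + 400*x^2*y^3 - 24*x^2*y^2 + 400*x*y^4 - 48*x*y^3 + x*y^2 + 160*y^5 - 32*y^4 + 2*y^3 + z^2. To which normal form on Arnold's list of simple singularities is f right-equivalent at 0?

The Hessian of f at 0 is [[0, 0, 0], [0, 0, 0], [0, 0, 2]] with rank 1, so corank 2. A Groebner basis of the Jacobian ideal J(f) in C{x,y,z} is {x^3 - x*y/2 - 13*y^2, x^2*y + 2*y^2, x*y^2, y^3, z}; counting standard monomials gives mu = 6. Corank 2; j^3 = y^2*(x + 2*y) has shape L^2 M (L != M), so D-series; mu = 6 gives D_6.

D_6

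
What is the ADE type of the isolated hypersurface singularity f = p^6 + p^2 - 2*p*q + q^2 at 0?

The Hessian of f at 0 is [[2, -2], [-2, 2]] with rank 1, so corank 1. A Groebner basis of the Jacobian ideal J(f) in C{p,q} is {q^5, p - q}; counting standard monomials gives mu = 5. Corank 1: A-series; mu = 5 gives A_5.

A5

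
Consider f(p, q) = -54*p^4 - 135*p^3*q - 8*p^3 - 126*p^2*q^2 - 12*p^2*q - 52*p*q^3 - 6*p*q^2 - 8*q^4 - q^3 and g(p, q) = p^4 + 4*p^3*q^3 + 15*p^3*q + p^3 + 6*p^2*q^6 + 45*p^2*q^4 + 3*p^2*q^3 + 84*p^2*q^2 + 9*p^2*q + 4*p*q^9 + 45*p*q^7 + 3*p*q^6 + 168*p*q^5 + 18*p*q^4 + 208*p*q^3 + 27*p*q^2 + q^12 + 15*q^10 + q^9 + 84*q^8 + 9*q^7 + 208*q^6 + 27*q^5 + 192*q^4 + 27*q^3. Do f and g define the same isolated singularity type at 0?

The Hessian of f at 0 is [[0, 0], [0, 0]] with rank 0, so corank 2. A Groebner basis of the Jacobian ideal J(f) in C{p,q} is {256*p^2/3 + 256*p*q/3 + q^4 + 8*q^3/9 + 64*q^2/3, p^3 + 28*p^2/3 + 28*p*q/3 + 2*q^3/9 + 7*q^2/3, p^2*q - 104*p^2/9 - 104*p*q/9 - 10*q^3/27 - 26*q^2/9, 32*p^2/3 + p*q^2 + 32*p*q/3 + 11*q^3/18 + 8*q^2/3}; counting standard monomials gives mu = 7. Corank 2; j^3 = -(2*p + q)^3 is a perfect cube, so E-series; the 4-jet and mu = 7 give E_7. The Hessian of g at 0 is [[0, 0], [0, 0]] with rank 0, so corank 2. A Groebner basis of the Jacobian ideal J(g) in C{p,q} is {3*p^2 + 18*p*q + q^4 + q^3 + 27*q^2, p^3 + 63*p^2 + 378*p*q + 48*q^3 + 567*q^2, p^2*q - 13*p^2 - 78*p*q - 40*q^3/3 - 117*q^2, 2*p^2 + p*q^2 + 12*p*q + 11*q^3/3 + 18*q^2}; counting standard monomials gives mu = 7. Corank 2; j^3 = (p + 3*q)^3 is a perfect cube, so E-series; the 4-jet and mu = 7 give E_7. Both have type E_7, hence right-equivalent.

Yes.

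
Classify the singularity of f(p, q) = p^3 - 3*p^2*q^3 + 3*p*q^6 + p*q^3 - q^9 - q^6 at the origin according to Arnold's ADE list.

The Hessian of f at 0 is [[0, 0], [0, 0]] with rank 0, so corank 2. A Groebner basis of the Jacobian ideal J(f) in C{p,q} is {p^3, p*q^2, 3*p^2 + q^3}; counting standard monomials gives mu = 7. Corank 2; j^3 = p^3 is a perfect cube, so E-series; the 4-jet and mu = 7 give E_7.

E_7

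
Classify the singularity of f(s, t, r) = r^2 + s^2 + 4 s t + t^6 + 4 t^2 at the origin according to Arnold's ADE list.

A_{5}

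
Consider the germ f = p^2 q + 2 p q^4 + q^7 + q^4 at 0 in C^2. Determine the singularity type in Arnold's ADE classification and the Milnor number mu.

Type D_5, Milnor number mu = 5.

The Hessian of f at 0 has rank 0. Corank 2; j^3 = p^2*q has shape L^2 M (L != M), so D-series; mu = 5 gives D_5.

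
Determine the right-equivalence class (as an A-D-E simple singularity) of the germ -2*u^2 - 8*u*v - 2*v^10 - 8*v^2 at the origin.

A9

The Hessian of f at 0 has rank 1. Corank 1: A-series; mu = 9 gives A_9.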